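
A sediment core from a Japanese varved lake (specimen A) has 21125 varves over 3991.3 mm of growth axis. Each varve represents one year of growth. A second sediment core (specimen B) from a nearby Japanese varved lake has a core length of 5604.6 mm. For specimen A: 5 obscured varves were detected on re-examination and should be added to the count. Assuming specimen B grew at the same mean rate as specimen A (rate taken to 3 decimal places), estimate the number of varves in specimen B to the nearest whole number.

Specimen A: true varve count = 21125 + 5 = 21130.
A: Extension rate ≈ 3991.3 / 21130 = 0.189 mm/yr.
Specimen B: 5604.6 mm / 0.189 mm per year = 29653.97 years ≈ 29654 varves.

29654 varves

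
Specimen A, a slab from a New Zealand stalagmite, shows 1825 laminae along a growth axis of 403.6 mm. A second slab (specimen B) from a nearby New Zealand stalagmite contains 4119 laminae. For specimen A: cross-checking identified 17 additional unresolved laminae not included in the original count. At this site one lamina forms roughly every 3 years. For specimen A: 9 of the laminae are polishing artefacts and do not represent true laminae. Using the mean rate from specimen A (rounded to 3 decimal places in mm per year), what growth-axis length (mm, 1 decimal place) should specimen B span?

Specimen A: after corrections the count is 1825 − 9 + 17 = 1833 laminae.
Specimen A: multiplying by 3 years per lamina: 1833 × 3 = 5499 years.
A: Extension rate ≈ 403.6 / 5499 = 0.073 mm/yr.
Specimen B: 4119 laminae at 3 years each span 4119 × 3 = 12357 years. For B, 0.073 mm/year × 12357 years = 902.1 mm.

902.1 mm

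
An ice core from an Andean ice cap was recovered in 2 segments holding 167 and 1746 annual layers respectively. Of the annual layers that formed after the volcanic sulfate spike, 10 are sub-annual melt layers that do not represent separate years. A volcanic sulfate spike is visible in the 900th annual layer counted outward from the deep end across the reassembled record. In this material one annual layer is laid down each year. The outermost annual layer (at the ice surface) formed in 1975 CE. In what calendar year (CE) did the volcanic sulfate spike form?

Total annual layers = 167 + 1746 = 1913.
The volcanic sulfate spike sits at annual layer 900 from the deep end, so 1913 − 900 = 1013 annual layers formed after it.
Removing the 10 false annual layers leaves 1013 − 10 = 1003 true annual layers beyond the volcanic sulfate spike.
The annual layer at the ice surface is 1975 CE, so the volcanic sulfate spike dates to 1975 − 1003 = 972 CE.

972 CE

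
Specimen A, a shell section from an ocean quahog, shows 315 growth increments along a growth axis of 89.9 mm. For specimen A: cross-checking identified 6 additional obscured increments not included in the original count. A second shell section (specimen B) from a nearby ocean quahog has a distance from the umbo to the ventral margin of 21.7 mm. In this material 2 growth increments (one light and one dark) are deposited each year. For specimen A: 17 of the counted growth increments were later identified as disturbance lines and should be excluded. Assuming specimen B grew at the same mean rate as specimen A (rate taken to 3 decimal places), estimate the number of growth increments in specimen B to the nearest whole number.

73 growth increments

Specimen A: correcting the raw count gives 315 − 17 + 6 = 304 true growth increments.
Specimen A: dividing by 2 growth increments per year: 304 / 2 = 152 years.
A: 89.9 mm over 152 years gives 89.9 / 152 ≈ 0.591 mm/year.
Specimen B: 21.7 mm / 0.591 mm per year = 36.72 years; at 2 growth increments per year that is 36.72 × 2 ≈ 73 growth increments.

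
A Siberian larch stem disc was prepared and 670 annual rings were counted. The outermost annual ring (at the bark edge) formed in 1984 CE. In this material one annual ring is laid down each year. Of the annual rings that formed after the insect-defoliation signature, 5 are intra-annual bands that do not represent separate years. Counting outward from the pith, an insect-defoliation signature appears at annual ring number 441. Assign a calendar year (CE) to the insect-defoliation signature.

The insect-defoliation signature sits at annual ring 441 from the pith, so 670 − 441 = 229 annual rings formed after it.
Removing the 5 false annual rings leaves 229 − 5 = 224 true annual rings beyond the insect-defoliation signature.
Counting back 224 years from 1984 CE places the insect-defoliation signature in 1984 − 224 = 1760 CE.

1760 CE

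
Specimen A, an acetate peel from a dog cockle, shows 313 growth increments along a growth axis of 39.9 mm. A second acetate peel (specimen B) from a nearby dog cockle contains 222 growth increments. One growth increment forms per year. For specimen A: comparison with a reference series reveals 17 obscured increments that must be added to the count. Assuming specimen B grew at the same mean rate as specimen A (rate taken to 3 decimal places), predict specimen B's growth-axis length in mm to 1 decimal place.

Specimen A: adjusted count: 313 + 17 = 330 growth increments.
A: 39.9 mm over 330 years gives 39.9 / 330 ≈ 0.121 mm/yr.
Length of B = 0.121 × 222 = 26.9 mm.

26.9 mm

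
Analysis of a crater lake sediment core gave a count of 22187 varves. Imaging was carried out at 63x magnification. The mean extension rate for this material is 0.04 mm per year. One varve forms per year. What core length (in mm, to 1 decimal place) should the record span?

22187 years of growth are recorded.
22187 years at 0.04 mm/year gives 0.04 × 22187 = 887.5 mm.

887.5 mm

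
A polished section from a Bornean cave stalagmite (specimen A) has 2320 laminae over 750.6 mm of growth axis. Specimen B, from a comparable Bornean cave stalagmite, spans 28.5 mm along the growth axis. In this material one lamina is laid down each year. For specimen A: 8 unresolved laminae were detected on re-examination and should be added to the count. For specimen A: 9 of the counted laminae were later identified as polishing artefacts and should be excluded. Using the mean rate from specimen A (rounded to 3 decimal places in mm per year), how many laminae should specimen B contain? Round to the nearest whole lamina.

88 laminae

Specimen A: after corrections the count is 2320 − 9 + 8 = 2319 laminae.
A: Mean rate = 750.6 mm / 2319 years ≈ 0.324 mm/yr.
For B, 28.5 / 0.324 = 87.96 years ≈ 88 laminae.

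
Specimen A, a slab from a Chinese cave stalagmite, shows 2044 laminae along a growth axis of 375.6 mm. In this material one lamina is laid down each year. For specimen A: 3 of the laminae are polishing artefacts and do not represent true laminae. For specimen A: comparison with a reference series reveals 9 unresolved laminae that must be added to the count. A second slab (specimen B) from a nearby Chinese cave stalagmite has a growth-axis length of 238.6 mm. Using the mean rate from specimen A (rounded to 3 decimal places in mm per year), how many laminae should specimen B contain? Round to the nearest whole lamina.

1304 laminae

Specimen A: after corrections the count is 2044 − 3 + 9 = 2050 laminae.
A: 375.6 mm over 2050 years gives 375.6 / 2050 ≈ 0.183 mm per year.
For B, 238.6 / 0.183 = 1303.83 years ≈ 1304 laminae.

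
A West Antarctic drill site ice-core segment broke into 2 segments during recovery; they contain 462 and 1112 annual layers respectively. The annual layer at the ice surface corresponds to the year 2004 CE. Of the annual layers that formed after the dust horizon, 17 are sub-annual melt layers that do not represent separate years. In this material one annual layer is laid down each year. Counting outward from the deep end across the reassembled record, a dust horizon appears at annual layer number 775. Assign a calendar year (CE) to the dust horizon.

1222 CE

Total annual layers = 462 + 1112 = 1574.
1574 − 775 = 799 annual layers lie beyond the dust horizon toward the ice surface.
Removing the 17 false annual layers leaves 799 − 17 = 782 true annual layers beyond the dust horizon.
The annual layer at the ice surface is 2004 CE, so the dust horizon dates to 2004 − 782 = 1222 CE.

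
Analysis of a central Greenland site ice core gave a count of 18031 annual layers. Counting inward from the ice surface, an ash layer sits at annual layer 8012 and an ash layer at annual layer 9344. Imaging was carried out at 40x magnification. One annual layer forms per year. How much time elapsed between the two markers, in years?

Separation: 9344 − 8012 = 1332 annual layers.
One annual layer per year makes the interval 1332 years.

1332 years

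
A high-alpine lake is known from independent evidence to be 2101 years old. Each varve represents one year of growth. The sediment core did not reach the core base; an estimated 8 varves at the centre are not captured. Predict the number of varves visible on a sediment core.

Expected varves over 2101 years: 2101.
Subtracting the 8 varves not captured gives 2101 − 8 = 2093 varves in the record.

2093 varves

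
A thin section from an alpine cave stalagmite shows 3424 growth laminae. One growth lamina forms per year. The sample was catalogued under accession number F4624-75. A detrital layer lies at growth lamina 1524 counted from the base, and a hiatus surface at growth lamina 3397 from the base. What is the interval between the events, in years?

1873 years

Separation: 3397 − 1524 = 1873 growth laminae.
That is 1873 years at one growth lamina per year.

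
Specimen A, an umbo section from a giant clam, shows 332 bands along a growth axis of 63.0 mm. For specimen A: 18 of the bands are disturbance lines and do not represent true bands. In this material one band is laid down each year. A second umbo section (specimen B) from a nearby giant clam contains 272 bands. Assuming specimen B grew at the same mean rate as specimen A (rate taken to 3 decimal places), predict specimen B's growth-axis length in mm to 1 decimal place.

Specimen A: true band count = 332 − 18 = 314.
A: Extension rate ≈ 63.0 / 314 = 0.201 mm per year.
For B, 0.201 mm/year × 272 years = 54.7 mm.

54.7 mm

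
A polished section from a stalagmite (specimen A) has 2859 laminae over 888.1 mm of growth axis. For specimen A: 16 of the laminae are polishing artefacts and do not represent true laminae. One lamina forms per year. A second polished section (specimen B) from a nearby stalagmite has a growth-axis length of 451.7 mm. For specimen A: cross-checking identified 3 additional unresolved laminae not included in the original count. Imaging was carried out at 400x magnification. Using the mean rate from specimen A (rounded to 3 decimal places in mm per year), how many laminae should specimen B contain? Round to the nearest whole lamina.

Specimen A: after corrections the count is 2859 − 16 + 3 = 2846 laminae.
A: 888.1 mm over 2846 years gives 888.1 / 2846 ≈ 0.312 mm/year.
Specimen B: 451.7 mm / 0.312 mm per year = 1447.76 years ≈ 1448 laminae.

1448 laminae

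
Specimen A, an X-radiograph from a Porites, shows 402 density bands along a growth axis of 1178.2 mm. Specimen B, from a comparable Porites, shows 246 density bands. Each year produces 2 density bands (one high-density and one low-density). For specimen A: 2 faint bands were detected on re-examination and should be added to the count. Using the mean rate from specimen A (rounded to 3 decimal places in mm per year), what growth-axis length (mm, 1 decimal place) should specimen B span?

Specimen A: adjusted count: 402 + 2 = 404 density bands.
Specimen A: 404 density bands at 2 per year is 404 / 2 = 202 years.
A: Extension rate ≈ 1178.2 / 202 = 5.833 mm/year.
Specimen B: dividing by 2 density bands per year: 246 / 2 = 123 years. For B, 5.833 mm/year × 123 years = 717.5 mm.

717.5 mm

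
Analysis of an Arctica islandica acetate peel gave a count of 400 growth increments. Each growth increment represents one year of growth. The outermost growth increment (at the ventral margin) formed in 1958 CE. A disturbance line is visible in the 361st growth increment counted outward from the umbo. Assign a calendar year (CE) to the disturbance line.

Between growth increment 361 and the ventral margin there are 400 − 361 = 39 growth increments.
Counting back 39 years from 1958 CE places the disturbance line in 1958 − 39 = 1919 CE.

1919 CE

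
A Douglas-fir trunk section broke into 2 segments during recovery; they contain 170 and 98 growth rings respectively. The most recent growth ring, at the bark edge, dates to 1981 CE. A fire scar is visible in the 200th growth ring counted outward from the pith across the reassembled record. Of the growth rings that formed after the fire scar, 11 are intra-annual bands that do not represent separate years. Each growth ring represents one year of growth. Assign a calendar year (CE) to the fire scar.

1924 CE

Total growth rings = 170 + 98 = 268.
Between growth ring 200 and the bark edge there are 268 − 200 = 68 growth rings.
Excluding 11 false growth rings: 68 − 11 = 57.
The growth ring at the bark edge is 1981 CE, so the fire scar dates to 1981 − 57 = 1924 CE.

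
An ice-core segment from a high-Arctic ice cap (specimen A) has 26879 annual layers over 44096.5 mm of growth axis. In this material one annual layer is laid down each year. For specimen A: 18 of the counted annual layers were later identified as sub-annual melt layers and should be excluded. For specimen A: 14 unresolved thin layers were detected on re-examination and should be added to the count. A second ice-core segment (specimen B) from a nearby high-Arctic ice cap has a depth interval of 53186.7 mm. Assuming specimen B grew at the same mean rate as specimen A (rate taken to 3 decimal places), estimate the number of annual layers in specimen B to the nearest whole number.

32411 annual layers

Specimen A: adjusted count: 26879 − 18 + 14 = 26875 annual layers.
A: 44096.5 mm over 26875 years gives 44096.5 / 26875 ≈ 1.641 mm/yr.
Specimen B: 53186.7 mm / 1.641 mm per year = 32411.15 years ≈ 32411 annual layers.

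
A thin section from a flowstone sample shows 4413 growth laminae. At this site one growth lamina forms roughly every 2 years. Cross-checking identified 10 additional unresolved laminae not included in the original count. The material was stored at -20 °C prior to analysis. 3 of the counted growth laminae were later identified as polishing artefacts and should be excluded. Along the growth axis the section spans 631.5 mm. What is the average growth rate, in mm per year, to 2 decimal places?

Correcting the raw count gives 4413 − 3 + 10 = 4420 true growth laminae.
Multiplying by 2 years per growth lamina: 4420 × 2 = 8840 years.
631.5 mm over 8840 years gives 631.5 / 8840 ≈ 0.07 mm per year.

0.07 mm per year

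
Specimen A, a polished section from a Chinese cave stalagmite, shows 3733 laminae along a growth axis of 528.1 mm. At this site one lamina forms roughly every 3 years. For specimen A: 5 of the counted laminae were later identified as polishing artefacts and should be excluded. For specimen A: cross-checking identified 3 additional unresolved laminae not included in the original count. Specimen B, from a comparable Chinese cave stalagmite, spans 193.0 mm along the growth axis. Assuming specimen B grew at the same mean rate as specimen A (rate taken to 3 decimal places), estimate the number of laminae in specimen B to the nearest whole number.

Specimen A: true lamina count = 3733 − 5 + 3 = 3731.
Specimen A: multiplying by 3 years per lamina: 3731 × 3 = 11193 years.
A: Extension rate ≈ 528.1 / 11193 = 0.047 mm per year.
For B, 193.0 / 0.047 = 4106.38 years; at 3 years per lamina that is 4106.38 / 3 ≈ 1369 laminae.

1369 laminae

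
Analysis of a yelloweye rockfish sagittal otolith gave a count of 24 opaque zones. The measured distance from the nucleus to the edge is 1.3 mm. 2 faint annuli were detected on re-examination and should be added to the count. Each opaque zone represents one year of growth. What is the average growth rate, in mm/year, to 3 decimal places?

Adjusted count: 24 + 2 = 26 opaque zones.
Extension rate ≈ 1.3 / 26 = 0.050 mm/year.

0.050 mm/year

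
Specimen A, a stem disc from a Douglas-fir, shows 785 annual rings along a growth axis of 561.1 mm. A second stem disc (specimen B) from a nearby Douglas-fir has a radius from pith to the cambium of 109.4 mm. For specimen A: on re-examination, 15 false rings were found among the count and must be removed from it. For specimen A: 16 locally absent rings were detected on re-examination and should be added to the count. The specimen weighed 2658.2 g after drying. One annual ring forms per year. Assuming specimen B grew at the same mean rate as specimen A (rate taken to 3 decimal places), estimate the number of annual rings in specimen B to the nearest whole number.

153 annual rings

Specimen A: adjusted count: 785 − 15 + 16 = 786 annual rings.
A: Mean rate = 561.1 mm / 786 years ≈ 0.714 mm/year.
Specimen B: 109.4 mm / 0.714 mm per year = 153.22 years ≈ 153 annual rings.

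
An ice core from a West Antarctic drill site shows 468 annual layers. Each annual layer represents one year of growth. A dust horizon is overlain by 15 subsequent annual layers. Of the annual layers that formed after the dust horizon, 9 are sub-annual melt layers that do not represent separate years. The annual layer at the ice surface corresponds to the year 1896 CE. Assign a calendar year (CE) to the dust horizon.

1890 CE

15 annual layers formed after the dust horizon.
Removing the 9 false annual layers leaves 15 − 9 = 6 true annual layers beyond the dust horizon.
The annual layer at the ice surface is 1896 CE, so the dust horizon dates to 1896 − 6 = 1890 CE.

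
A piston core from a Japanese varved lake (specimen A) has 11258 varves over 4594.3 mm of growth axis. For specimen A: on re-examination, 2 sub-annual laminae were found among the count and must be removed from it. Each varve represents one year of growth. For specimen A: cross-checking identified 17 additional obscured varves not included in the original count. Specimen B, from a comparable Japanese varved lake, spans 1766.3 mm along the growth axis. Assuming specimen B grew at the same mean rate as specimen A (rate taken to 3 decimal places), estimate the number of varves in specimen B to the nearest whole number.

4329 varves

Specimen A: adjusted count: 11258 − 2 + 17 = 11273 varves.
A: 4594.3 mm over 11273 years gives 4594.3 / 11273 ≈ 0.408 mm/yr.
For B, 1766.3 / 0.408 = 4329.17 years ≈ 4329 varves.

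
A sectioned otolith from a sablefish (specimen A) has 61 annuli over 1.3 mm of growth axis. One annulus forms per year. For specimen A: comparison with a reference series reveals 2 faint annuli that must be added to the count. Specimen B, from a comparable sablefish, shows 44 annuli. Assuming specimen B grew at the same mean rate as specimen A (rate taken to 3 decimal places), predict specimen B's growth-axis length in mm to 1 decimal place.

Specimen A: adjusted count: 61 + 2 = 63 annuli.
A: Mean rate = 1.3 mm / 63 years ≈ 0.021 mm per year.
For B, 0.021 mm/year × 44 years = 0.9 mm.

0.9 mm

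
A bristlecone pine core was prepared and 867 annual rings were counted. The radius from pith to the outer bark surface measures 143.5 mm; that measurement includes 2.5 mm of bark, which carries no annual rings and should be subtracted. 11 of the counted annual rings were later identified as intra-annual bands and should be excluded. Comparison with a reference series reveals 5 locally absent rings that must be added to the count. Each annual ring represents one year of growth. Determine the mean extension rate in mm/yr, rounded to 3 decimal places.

After corrections the count is 867 − 11 + 5 = 861 annual rings.
Removing the 2.5 mm offcut leaves 143.5 − 2.5 = 141.0 mm.
141.0 mm over 861 years gives 141.0 / 861 ≈ 0.164 mm/yr.

0.164 mm/yr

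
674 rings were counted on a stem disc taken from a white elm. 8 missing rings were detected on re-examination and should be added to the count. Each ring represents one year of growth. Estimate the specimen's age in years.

True ring count = 674 + 8 = 682.
With a one-to-one ring periodicity this is 682 years.

682 years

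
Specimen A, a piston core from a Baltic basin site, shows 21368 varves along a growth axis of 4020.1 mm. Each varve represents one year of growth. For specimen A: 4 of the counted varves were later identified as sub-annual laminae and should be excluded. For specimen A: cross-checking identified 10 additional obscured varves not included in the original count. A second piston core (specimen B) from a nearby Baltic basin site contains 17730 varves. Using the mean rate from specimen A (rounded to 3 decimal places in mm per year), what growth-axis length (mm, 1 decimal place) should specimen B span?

3333.2 mm

Specimen A: after corrections the count is 21368 − 4 + 10 = 21374 varves.
A: 4020.1 mm over 21374 years gives 4020.1 / 21374 ≈ 0.188 mm/year.
For B, 0.188 mm/year × 17730 years = 3333.2 mm.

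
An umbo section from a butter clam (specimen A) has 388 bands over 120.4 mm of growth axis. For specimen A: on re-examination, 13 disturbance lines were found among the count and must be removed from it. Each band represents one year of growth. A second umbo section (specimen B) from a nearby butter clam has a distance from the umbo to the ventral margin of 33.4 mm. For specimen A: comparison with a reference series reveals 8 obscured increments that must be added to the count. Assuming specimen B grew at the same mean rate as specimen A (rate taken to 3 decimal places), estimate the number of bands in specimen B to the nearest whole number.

106 bands

Specimen A: correcting the raw count gives 388 − 13 + 8 = 383 true bands.
A: Extension rate ≈ 120.4 / 383 = 0.314 mm/yr.
Specimen B: 33.4 mm / 0.314 mm per year = 106.37 years ≈ 106 bands.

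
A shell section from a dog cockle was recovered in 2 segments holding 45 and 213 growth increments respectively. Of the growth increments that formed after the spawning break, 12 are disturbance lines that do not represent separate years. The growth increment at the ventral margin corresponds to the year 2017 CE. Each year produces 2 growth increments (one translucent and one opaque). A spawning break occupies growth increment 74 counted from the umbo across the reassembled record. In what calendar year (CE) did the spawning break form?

Total growth increments = 45 + 213 = 258.
The spawning break sits at growth increment 74 from the umbo, so 258 − 74 = 184 growth increments formed after it.
Excluding 12 false growth increments: 184 − 12 = 172.
With 2 growth increments per year, 172 / 2 = 86 years.
Counting back 86 years from 2017 CE places the spawning break in 2017 − 86 = 1931 CE.

1931 CE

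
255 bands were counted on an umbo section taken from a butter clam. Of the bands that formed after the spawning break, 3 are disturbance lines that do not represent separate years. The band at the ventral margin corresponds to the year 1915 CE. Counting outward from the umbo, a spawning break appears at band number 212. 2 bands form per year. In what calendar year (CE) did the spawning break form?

1895 CE

Between band 212 and the ventral margin there are 255 − 212 = 43 bands.
43 − 3 false = 40 true bands after the spawning break.
With 2 bands per year, 40 / 2 = 20 years.
1915 − 20 = 1895 CE.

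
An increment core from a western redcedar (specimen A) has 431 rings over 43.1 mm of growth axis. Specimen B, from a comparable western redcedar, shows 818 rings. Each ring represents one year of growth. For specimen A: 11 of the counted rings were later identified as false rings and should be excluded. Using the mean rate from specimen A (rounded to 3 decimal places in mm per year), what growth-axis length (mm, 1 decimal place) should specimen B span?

Specimen A: after corrections the count is 431 − 11 = 420 rings.
A: Extension rate ≈ 43.1 / 420 = 0.103 mm/year.
B's length ≈ 0.103 × 818 = 84.3 mm.

84.3 mm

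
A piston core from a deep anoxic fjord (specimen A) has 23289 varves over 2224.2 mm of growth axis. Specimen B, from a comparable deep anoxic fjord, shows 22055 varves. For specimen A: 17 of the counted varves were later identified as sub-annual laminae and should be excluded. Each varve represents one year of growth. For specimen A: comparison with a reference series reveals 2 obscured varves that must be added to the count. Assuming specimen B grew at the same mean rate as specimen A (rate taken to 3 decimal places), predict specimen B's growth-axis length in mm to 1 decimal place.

2117.3 mm

Specimen A: correcting the raw count gives 23289 − 17 + 2 = 23274 true varves.
A: Extension rate ≈ 2224.2 / 23274 = 0.096 mm/year.
Length of B = 0.096 × 22055 = 2117.3 mm.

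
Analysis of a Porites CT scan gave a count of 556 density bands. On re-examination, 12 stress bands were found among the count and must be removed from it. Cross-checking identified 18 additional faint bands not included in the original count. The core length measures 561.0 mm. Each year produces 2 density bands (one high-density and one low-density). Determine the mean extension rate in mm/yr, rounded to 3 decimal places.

1.996 mm/yr

Correcting the raw count gives 556 − 12 + 18 = 562 true density bands.
562 density bands at 2 per year is 562 / 2 = 281 years.
561.0 mm over 281 years gives 561.0 / 281 ≈ 1.996 mm/yr.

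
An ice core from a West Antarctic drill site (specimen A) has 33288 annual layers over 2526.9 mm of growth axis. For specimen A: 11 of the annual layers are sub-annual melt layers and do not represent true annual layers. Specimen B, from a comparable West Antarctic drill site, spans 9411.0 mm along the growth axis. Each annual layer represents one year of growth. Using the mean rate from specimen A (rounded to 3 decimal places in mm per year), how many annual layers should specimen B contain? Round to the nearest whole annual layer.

123829 annual layers

Specimen A: after corrections the count is 33288 − 11 = 33277 annual layers.
A: 2526.9 mm over 33277 years gives 2526.9 / 33277 ≈ 0.076 mm/yr.
Specimen B: 9411.0 mm / 0.076 mm per year = 123828.95 years ≈ 123829 annual layers.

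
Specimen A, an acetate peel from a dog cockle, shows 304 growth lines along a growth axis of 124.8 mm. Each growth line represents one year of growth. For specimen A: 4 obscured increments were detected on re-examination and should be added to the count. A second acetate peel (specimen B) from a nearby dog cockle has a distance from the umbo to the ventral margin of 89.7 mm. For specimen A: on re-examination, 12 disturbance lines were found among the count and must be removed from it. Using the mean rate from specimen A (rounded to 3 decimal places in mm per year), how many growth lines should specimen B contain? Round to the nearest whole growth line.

Specimen A: true growth line count = 304 − 12 + 4 = 296.
A: Extension rate ≈ 124.8 / 296 = 0.422 mm per year.
Specimen B: 89.7 mm / 0.422 mm per year = 212.56 years ≈ 213 growth lines.

213 growth lines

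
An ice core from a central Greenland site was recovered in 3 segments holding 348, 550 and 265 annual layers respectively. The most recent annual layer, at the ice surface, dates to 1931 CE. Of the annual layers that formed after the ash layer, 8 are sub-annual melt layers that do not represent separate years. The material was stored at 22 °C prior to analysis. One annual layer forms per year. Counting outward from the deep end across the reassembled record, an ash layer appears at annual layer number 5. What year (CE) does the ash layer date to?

Total annual layers = 348 + 550 + 265 = 1163.
1163 − 5 = 1158 annual layers lie beyond the ash layer toward the ice surface.
Removing the 8 false annual layers leaves 1158 − 8 = 1150 true annual layers beyond the ash layer.
Counting back 1150 years from 1931 CE places the ash layer in 1931 − 1150 = 781 CE.

781 CE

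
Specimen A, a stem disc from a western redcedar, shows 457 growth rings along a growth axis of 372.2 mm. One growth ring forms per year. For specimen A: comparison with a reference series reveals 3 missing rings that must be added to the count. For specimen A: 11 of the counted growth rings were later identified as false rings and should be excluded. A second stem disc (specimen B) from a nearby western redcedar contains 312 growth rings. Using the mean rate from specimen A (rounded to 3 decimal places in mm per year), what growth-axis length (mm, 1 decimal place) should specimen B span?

Specimen A: after corrections the count is 457 − 11 + 3 = 449 growth rings.
A: Extension rate ≈ 372.2 / 449 = 0.829 mm/yr.
B's length ≈ 0.829 × 312 = 258.6 mm.

258.6 mm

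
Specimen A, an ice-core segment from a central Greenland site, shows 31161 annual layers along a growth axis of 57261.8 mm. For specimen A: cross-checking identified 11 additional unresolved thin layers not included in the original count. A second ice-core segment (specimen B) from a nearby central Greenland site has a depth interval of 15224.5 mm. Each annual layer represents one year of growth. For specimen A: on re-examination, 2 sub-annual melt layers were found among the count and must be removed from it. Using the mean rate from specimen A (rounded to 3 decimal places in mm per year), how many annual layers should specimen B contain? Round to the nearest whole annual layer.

Specimen A: after corrections the count is 31161 − 2 + 11 = 31170 annual layers.
A: 57261.8 mm over 31170 years gives 57261.8 / 31170 ≈ 1.837 mm/yr.
Specimen B: 15224.5 mm / 1.837 mm per year = 8287.70 years ≈ 8288 annual layers.

8288 annual layers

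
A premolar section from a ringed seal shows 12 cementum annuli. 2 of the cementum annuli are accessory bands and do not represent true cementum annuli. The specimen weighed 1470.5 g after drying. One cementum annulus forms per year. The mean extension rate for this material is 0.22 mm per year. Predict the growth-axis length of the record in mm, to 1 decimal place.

Correcting the raw count gives 12 − 2 = 10 true cementum annuli.
Length ≈ 0.22 × 10 = 2.2 mm.

2.2 mm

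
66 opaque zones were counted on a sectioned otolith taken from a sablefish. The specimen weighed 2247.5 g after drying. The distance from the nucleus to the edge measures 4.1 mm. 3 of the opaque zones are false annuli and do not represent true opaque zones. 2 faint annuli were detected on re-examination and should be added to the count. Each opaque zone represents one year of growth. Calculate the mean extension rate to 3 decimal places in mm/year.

Correcting the raw count gives 66 − 3 + 2 = 65 true opaque zones.
Mean rate = 4.1 mm / 65 years ≈ 0.063 mm/year.

0.063 mm/year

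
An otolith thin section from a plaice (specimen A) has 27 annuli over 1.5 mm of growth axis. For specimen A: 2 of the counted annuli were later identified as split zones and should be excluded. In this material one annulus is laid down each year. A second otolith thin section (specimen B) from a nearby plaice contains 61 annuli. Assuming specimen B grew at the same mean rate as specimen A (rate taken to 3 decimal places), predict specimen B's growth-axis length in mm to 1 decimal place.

3.7 mm

Specimen A: adjusted count: 27 − 2 = 25 annuli.
A: Mean rate = 1.5 mm / 25 years ≈ 0.060 mm/yr.
For B, 0.060 mm/year × 61 years = 3.7 mm.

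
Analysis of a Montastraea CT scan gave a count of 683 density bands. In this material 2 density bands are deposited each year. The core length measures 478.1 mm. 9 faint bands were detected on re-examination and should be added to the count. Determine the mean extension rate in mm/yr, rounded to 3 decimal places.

1.382 mm/yr

True density band count = 683 + 9 = 692.
692 density bands at 2 per year is 692 / 2 = 346 years.
Extension rate ≈ 478.1 / 346 = 1.382 mm/yr.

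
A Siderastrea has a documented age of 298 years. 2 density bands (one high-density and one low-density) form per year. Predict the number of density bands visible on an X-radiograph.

596 density bands

298 years at 2 density bands per year gives 298 × 2 = 596 density bands.
So 596 density bands should be present.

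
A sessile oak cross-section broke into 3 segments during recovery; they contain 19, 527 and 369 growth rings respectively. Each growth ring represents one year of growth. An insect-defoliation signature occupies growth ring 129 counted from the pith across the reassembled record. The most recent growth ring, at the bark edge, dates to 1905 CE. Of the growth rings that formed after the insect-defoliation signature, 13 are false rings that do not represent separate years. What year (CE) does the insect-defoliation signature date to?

Total growth rings = 19 + 527 + 369 = 915.
Between growth ring 129 and the bark edge there are 915 − 129 = 786 growth rings.
Removing the 13 false growth rings leaves 786 − 13 = 773 true growth rings beyond the insect-defoliation signature.
The growth ring at the bark edge is 1905 CE, so the insect-defoliation signature dates to 1905 − 773 = 1132 CE.

1132 CE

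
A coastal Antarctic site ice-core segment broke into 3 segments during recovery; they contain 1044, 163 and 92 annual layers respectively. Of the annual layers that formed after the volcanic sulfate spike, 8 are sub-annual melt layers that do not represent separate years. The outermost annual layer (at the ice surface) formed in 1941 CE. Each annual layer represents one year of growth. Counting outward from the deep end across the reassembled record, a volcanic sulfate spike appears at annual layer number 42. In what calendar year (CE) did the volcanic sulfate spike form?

692 CE

Total annual layers = 1044 + 163 + 92 = 1299.
1299 − 42 = 1257 annual layers lie beyond the volcanic sulfate spike toward the ice surface.
1257 − 8 false = 1249 true annual layers after the volcanic sulfate spike.
The annual layer at the ice surface is 1941 CE, so the volcanic sulfate spike dates to 1941 − 1249 = 692 CE.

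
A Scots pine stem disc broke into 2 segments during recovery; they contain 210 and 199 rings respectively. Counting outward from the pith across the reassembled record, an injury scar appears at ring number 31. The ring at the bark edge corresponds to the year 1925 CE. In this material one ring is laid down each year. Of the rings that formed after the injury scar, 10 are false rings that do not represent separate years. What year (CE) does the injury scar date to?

Total rings = 210 + 199 = 409.
409 − 31 = 378 rings lie beyond the injury scar toward the bark edge.
378 − 10 false = 368 true rings after the injury scar.
Counting back 368 years from 1925 CE places the injury scar in 1925 − 368 = 1557 CE.

1557 CE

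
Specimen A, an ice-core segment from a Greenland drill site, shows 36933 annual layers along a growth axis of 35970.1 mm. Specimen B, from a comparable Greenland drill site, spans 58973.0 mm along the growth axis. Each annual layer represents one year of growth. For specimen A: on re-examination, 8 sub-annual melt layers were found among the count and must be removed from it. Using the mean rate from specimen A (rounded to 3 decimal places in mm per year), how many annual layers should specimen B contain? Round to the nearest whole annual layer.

Specimen A: adjusted count: 36933 − 8 = 36925 annual layers.
A: 35970.1 mm over 36925 years gives 35970.1 / 36925 ≈ 0.974 mm/yr.
Specimen B: 58973.0 mm / 0.974 mm per year = 60547.23 years ≈ 60547 annual layers.

60547 annual layers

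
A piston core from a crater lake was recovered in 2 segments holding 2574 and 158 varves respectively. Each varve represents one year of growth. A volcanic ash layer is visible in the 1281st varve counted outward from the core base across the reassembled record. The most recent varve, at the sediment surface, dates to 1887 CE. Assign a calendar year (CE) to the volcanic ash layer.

436 CE

Total varves = 2574 + 158 = 2732.
2732 − 1281 = 1451 varves lie beyond the volcanic ash layer toward the sediment surface.
1887 − 1451 = 436 CE.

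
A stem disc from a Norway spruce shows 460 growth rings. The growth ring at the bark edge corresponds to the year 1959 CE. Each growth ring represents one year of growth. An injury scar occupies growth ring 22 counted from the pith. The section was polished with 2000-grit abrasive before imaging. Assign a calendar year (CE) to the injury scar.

The injury scar sits at growth ring 22 from the pith, so 460 − 22 = 438 growth rings formed after it.
1959 − 438 = 1521 CE.

1521 CE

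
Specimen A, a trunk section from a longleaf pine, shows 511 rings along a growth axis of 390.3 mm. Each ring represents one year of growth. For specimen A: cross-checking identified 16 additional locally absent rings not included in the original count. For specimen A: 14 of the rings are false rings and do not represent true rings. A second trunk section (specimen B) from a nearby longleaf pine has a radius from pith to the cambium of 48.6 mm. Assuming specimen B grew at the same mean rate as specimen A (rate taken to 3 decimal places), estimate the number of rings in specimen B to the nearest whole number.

64 rings

Specimen A: true ring count = 511 − 14 + 16 = 513.
A: Extension rate ≈ 390.3 / 513 = 0.761 mm/yr.
B spans 48.6 / 0.761 = 63.86 years ≈ 64 rings.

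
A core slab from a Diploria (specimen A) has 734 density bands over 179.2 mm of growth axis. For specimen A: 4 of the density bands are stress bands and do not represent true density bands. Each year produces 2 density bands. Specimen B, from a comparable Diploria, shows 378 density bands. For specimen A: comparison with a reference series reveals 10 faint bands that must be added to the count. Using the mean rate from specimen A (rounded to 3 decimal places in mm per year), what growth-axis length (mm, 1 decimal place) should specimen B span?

91.5 mm

Specimen A: correcting the raw count gives 734 − 4 + 10 = 740 true density bands.
Specimen A: with 2 density bands per year, 740 / 2 = 370 years.
A: Extension rate ≈ 179.2 / 370 = 0.484 mm per year.
Specimen B: dividing by 2 density bands per year: 378 / 2 = 189 years. For B, 0.484 mm/year × 189 years = 91.5 mm.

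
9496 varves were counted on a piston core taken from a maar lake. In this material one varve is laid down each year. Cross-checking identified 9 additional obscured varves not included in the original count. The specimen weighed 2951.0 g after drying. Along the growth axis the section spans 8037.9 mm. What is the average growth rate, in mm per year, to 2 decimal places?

0.85 mm per year

After corrections the count is 9496 + 9 = 9505 varves.
Mean rate = 8037.9 mm / 9505 years ≈ 0.85 mm per year.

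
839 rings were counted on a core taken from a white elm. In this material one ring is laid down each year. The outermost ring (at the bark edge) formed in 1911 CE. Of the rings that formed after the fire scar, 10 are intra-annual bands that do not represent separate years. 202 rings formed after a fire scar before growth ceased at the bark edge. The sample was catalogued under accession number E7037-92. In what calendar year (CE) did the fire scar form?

1719 CE

202 rings post-date the fire scar.
Removing the 10 false rings leaves 202 − 10 = 192 true rings beyond the fire scar.
1911 − 192 = 1719 CE.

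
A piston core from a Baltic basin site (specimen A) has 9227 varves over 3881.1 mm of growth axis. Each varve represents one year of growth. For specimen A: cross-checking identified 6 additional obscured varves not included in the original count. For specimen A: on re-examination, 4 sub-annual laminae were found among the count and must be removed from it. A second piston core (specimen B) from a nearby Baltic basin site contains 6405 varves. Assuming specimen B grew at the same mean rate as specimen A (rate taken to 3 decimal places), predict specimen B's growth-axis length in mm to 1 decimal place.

Specimen A: adjusted count: 9227 − 4 + 6 = 9229 varves.
A: Extension rate ≈ 3881.1 / 9229 = 0.421 mm per year.
B's length ≈ 0.421 × 6405 = 2696.5 mm.

2696.5 mm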